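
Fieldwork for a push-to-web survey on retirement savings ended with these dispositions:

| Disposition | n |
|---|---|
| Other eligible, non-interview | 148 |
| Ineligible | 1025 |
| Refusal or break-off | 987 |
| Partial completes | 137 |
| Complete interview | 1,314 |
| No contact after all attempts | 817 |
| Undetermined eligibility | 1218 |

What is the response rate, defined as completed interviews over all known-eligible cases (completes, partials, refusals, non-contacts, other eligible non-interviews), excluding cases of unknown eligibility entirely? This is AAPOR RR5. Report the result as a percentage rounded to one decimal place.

38.6%

Numerator = 1314
Base = 1314 + 137 + 987 + 817 + 148 = 3403
RR5 = 1314 / 3403 = 0.3861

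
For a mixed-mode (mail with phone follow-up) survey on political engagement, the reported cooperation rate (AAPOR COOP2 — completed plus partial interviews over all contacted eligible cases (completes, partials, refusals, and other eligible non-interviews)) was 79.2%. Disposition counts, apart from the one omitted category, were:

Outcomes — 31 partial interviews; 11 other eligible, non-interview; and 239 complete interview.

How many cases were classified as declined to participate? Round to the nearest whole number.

Num = 239 + 31 = 270
COOP2 = 270 / D = 0.792
D = 270 / 0.792 = 340.9
Other denominator terms total 281
declined to participate = 340.9 − 281 ≈ 60

60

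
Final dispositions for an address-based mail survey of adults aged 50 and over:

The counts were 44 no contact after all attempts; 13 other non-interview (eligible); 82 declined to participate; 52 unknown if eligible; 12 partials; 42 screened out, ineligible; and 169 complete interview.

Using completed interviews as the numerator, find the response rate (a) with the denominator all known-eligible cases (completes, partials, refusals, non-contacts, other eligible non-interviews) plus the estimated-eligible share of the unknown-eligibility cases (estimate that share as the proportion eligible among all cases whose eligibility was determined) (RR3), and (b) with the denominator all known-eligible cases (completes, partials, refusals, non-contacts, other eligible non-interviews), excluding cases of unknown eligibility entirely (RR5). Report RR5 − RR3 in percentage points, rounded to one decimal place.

Numerator → 169
Determined eligible → 169 + 12 + 82 + 44 + 13 = 320
e = 320 / (320 + 42) = 320 / 362 = 0.8840
e × U → 0.8840 × 52 = 45.97
Denom → 320 + 45.97 = 365.97
RR3 = 169 / 365.97 = 0.4618
Denom → 169 + 12 + 82 + 44 + 13 = 320
RR5 = 169 / 320 = 0.5281
Difference = 52.81 − 46.18 = 6.63 percentage points

6.6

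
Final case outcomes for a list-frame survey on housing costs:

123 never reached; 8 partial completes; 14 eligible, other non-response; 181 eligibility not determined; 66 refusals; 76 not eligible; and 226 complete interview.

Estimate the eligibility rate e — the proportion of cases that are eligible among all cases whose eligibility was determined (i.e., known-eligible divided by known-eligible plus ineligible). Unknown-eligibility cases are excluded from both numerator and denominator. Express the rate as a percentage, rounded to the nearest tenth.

Determined eligible: 226 + 8 + 66 + 123 + 14 = 437
e = 437 / (437 + 76) = 437 / 513 = 0.8519

85.2%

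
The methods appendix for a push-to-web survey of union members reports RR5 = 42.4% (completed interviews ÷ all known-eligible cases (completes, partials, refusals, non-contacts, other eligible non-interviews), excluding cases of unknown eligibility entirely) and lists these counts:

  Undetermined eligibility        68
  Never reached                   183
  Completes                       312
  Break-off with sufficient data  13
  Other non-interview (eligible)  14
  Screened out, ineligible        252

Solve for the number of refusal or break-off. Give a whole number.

RR5 = 312 / D = 0.424
D = 312 / 0.424 = 735.8
Remaining denominator categories sum to 522
refusal or break-off = 735.8 − 522 ≈ 214

214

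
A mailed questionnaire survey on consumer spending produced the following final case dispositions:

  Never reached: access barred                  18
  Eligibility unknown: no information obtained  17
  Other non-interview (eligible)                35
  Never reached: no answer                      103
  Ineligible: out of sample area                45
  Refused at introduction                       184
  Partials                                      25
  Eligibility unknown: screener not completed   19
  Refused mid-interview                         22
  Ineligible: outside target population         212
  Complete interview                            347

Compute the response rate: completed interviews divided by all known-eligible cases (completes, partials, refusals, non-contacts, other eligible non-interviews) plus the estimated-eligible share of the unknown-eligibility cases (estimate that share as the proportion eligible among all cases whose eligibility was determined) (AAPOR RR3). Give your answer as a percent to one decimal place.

Declined to participate = 184 + 22 = 206
No contact after all attempts = 103 + 18 = 121
Unknown if eligible = 19 + 17 = 36
Ineligible = 212 + 45 = 257
Num: 347
Eligible (known): 347 + 25 + 206 + 121 + 35 = 734
e = 734 / (734 + 257) = 734 / 991 = 0.7407
Eligible share of unknowns: 0.7407 × 36 = 26.67
Base: 734 + 26.67 = 760.67
RR3 = 347 / 760.67 = 0.4562

45.6%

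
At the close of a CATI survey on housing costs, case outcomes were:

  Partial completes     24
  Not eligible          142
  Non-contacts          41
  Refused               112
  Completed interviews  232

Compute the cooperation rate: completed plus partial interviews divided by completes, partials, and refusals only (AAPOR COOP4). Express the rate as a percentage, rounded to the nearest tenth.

Numerator → 232 + 24 = 256
Base → 232 + 24 + 112 = 368
COOP4 = 256 / 368 = 0.6957

69.6%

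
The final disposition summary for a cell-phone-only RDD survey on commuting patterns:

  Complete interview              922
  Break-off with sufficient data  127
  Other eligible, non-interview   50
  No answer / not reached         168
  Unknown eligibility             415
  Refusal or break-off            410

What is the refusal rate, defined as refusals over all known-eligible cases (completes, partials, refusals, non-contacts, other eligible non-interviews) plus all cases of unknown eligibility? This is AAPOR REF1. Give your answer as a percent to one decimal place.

Num: 410
Denominator: 922 + 127 + 410 + 168 + 50 + 415 = 2092
REF1 = 410 / 2092 = 0.1960

19.6%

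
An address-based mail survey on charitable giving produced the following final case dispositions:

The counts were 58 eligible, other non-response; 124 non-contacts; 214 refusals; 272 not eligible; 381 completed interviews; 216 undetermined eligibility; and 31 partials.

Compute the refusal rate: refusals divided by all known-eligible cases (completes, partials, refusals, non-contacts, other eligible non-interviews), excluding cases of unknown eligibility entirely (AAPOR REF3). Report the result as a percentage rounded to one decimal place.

Num: 214
Base: 381 + 31 + 214 + 124 + 58 = 808
REF3 = 214 / 808 = 0.2649

26.5%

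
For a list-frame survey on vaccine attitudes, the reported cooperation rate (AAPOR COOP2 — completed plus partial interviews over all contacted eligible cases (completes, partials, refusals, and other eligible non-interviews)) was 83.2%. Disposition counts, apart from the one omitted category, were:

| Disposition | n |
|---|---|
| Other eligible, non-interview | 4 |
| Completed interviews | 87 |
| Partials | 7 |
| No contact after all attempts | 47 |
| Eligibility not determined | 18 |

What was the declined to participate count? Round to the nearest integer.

15

Numerator: 87 + 7 = 94
COOP2 = 94 / D = 0.832
D = 94 / 0.832 = 113.0
Other denominator terms total 98
declined to participate = 113.0 − 98 ≈ 15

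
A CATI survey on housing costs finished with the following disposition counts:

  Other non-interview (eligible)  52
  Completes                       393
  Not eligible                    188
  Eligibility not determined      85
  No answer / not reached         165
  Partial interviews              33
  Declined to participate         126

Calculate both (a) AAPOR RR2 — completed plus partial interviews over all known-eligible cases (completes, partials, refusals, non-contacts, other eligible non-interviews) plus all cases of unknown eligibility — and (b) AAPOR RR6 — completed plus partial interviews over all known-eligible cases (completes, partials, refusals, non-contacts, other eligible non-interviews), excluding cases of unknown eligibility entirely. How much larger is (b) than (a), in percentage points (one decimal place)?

Numerator → 393 + 33 = 426
Base → 393 + 33 + 126 + 165 + 52 + 85 = 854
RR2 = 426 / 854 = 0.4988
Base → 393 + 33 + 126 + 165 + 52 = 769
RR6 = 426 / 769 = 0.5540
Difference = 55.40 − 49.88 = 5.52 percentage points

5.5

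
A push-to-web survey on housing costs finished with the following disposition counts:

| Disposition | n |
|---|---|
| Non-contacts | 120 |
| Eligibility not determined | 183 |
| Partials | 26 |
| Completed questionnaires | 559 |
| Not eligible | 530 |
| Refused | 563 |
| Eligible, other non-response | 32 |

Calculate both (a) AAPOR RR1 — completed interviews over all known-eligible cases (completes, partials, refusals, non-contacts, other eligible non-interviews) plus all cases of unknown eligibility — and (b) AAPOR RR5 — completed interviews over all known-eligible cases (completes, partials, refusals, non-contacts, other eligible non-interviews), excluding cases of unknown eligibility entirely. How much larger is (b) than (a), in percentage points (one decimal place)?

5.3

Top = 559
Denom = 559 + 26 + 563 + 120 + 32 + 183 = 1483
RR1 = 559 / 1483 = 0.3769
Denom = 559 + 26 + 563 + 120 + 32 = 1300
RR5 = 559 / 1300 = 0.4300
Difference = 43.00 − 37.69 = 5.31 percentage points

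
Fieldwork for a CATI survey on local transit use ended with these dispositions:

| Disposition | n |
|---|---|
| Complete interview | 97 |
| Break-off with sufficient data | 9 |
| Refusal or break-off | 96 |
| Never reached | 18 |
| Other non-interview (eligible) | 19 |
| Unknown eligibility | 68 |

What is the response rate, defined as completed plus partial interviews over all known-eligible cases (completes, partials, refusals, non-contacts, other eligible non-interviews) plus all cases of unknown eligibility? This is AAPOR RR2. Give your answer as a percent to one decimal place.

Top = 97 + 9 = 106
Base = 97 + 9 + 96 + 18 + 19 + 68 = 307
RR2 = 106 / 307 = 0.3453

34.5%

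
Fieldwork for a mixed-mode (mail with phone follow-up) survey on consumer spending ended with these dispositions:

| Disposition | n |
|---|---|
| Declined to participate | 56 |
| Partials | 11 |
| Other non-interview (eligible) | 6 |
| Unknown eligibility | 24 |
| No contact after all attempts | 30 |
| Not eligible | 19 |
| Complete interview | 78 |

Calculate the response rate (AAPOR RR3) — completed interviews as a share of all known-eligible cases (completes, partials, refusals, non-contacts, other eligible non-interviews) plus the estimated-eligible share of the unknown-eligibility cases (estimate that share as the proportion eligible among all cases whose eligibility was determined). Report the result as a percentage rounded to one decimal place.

Num: 78
Determined eligible: 78 + 11 + 56 + 30 + 6 = 181
e = 181 / (181 + 19) = 181 / 200 = 0.9050
e × U: 0.9050 × 24 = 21.72
Denom: 181 + 21.72 = 202.72
RR3 = 78 / 202.72 = 0.3848

38.5%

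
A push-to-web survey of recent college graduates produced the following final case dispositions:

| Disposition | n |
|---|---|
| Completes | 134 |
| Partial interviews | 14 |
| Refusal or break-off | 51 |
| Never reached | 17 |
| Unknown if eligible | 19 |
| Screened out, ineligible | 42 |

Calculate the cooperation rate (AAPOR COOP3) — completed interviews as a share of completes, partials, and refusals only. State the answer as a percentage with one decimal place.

67.3%

Num: 134
Denom: 134 + 14 + 51 = 199
COOP3 = 134 / 199 = 0.6734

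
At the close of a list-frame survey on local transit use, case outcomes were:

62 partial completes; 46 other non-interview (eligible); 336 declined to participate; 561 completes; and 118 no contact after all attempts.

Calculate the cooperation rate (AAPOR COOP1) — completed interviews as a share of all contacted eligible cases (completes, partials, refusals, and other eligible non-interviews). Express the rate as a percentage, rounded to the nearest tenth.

Numerator = 561
Base = 561 + 62 + 336 + 46 = 1005
COOP1 = 561 / 1005 = 0.5582

55.8%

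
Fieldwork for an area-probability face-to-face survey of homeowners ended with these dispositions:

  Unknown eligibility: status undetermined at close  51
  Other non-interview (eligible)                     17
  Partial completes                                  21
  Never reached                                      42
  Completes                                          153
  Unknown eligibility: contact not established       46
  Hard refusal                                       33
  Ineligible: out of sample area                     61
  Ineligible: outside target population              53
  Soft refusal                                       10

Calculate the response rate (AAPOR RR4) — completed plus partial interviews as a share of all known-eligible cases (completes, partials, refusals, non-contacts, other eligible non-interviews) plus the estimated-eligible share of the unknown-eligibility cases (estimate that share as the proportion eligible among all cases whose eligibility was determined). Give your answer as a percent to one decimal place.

Refusal or break-off = 33 + 10 = 43
Eligibility not determined = 46 + 51 = 97
Out of scope = 53 + 61 = 114
Top = 153 + 21 = 174
Known eligible = 153 + 21 + 43 + 42 + 17 = 276
e = 276 / (276 + 114) = 276 / 390 = 0.7077
Eligible share of unknowns = 0.7077 × 97 = 68.65
Denom = 276 + 68.65 = 344.65
RR4 = 174 / 344.65 = 0.5049

50.5%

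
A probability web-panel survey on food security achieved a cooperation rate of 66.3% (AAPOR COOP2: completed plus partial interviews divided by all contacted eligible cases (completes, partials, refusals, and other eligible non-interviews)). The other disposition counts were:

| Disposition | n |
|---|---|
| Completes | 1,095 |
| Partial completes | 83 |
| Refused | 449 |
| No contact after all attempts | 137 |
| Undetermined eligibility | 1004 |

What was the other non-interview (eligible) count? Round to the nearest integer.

Numerator → 1095 + 83 = 1178
COOP2 = 1178 / D = 0.663
D = 1178 / 0.663 = 1776.8
Remaining denominator categories sum to 1627
other non-interview (eligible) = 1776.8 − 1627 ≈ 150

150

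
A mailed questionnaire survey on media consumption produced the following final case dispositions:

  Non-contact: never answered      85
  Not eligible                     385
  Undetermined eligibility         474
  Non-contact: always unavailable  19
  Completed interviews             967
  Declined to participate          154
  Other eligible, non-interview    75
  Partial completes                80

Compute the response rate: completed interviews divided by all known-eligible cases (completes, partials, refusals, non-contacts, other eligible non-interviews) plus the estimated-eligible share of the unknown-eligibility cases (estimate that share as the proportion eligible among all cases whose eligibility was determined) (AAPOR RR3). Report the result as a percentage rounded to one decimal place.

No contact after all attempts = 85 + 19 = 104
Numerator → 967
Known eligible → 967 + 80 + 154 + 104 + 75 = 1380
e = 1380 / (1380 + 385) = 1380 / 1765 = 0.7819
Estimated eligible among unknowns → 0.7819 × 474 = 370.62
Base → 1380 + 370.62 = 1750.62
RR3 = 967 / 1750.62 = 0.5524

55.2%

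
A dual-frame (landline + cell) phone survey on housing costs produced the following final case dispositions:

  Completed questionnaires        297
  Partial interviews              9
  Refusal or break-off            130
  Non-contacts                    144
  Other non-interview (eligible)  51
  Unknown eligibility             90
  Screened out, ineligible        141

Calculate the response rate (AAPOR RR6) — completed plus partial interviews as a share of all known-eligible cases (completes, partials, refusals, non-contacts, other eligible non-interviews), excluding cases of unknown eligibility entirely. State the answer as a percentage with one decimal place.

Top: 297 + 9 = 306
Base: 297 + 9 + 130 + 144 + 51 = 631
RR6 = 306 / 631 = 0.4849

48.5%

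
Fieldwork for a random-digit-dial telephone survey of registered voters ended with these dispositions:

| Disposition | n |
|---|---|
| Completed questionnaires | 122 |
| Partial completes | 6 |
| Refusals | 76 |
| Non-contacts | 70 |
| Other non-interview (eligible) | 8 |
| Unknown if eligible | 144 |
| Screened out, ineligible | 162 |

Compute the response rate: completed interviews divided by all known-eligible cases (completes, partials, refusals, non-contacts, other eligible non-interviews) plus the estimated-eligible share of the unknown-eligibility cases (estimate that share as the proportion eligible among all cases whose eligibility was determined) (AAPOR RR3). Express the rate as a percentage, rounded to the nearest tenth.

Top = 122
Known eligible = 122 + 6 + 76 + 70 + 8 = 282
e = 282 / (282 + 162) = 282 / 444 = 0.6351
e × U = 0.6351 × 144 = 91.45
Denominator = 282 + 91.45 = 373.45
RR3 = 122 / 373.45 = 0.3267

32.7%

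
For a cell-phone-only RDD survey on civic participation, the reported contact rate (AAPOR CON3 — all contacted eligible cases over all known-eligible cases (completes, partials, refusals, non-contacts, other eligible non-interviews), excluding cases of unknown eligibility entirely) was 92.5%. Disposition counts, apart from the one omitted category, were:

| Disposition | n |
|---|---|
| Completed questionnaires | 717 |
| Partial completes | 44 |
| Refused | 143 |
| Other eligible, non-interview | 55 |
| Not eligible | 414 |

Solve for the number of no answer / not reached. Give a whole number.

Numerator = 717 + 44 + 143 + 55 = 959
CON3 = 959 / D = 0.925
D = 959 / 0.925 = 1036.8
Other denominator terms total 959
no answer / not reached = 1036.8 − 959 ≈ 78

78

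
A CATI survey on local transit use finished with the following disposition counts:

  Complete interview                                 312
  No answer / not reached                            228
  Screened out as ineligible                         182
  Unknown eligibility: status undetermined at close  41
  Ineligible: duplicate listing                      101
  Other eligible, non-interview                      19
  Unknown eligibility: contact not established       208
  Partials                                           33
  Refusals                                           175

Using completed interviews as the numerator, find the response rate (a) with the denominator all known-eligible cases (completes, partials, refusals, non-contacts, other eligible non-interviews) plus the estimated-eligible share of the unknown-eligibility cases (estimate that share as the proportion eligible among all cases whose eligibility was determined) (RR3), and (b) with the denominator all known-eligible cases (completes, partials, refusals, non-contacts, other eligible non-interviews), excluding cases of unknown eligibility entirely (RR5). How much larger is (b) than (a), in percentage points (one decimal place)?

7.8

Unknown eligibility = 208 + 41 = 249
Ineligible = 182 + 101 = 283
Numerator → 312
Eligible (known) → 312 + 33 + 175 + 228 + 19 = 767
e = 767 / (767 + 283) = 767 / 1050 = 0.7305
Estimated eligible among unknowns → 0.7305 × 249 = 181.89
Base → 767 + 181.89 = 948.89
RR3 = 312 / 948.89 = 0.3288
Base → 312 + 33 + 175 + 228 + 19 = 767
RR5 = 312 / 767 = 0.4068
Difference = 40.68 − 32.88 = 7.80 percentage points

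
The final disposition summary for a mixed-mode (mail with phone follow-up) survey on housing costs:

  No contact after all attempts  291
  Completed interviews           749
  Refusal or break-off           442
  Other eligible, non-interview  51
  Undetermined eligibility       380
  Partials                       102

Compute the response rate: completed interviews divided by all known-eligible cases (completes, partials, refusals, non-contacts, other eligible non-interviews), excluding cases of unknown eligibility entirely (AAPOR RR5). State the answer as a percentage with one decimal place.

45.8%

Numerator = 749
Denom = 749 + 102 + 442 + 291 + 51 = 1635
RR5 = 749 / 1635 = 0.4581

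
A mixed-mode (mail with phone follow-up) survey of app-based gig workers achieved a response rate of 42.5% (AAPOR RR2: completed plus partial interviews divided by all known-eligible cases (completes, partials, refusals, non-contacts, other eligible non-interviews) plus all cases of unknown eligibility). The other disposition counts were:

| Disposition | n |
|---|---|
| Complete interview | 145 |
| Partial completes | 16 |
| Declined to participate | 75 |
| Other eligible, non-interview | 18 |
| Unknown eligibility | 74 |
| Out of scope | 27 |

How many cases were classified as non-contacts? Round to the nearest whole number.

51

Top: 145 + 16 = 161
RR2 = 161 / D = 0.425
D = 161 / 0.425 = 378.8
Remaining denominator categories sum to 328
non-contacts = 378.8 − 328 ≈ 51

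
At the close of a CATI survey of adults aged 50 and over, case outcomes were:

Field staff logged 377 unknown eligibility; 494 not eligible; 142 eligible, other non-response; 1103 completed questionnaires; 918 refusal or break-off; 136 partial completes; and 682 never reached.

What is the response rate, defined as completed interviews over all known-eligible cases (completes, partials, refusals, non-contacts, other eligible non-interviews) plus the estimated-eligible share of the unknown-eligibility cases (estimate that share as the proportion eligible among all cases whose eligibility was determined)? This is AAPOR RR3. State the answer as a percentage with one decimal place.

33.4%

Top → 1103
Eligible (known) → 1103 + 136 + 918 + 682 + 142 = 2981
e = 2981 / (2981 + 494) = 2981 / 3475 = 0.8578
Estimated eligible among unknowns → 0.8578 × 377 = 323.39
Base → 2981 + 323.39 = 3304.39
RR3 = 1103 / 3304.39 = 0.3338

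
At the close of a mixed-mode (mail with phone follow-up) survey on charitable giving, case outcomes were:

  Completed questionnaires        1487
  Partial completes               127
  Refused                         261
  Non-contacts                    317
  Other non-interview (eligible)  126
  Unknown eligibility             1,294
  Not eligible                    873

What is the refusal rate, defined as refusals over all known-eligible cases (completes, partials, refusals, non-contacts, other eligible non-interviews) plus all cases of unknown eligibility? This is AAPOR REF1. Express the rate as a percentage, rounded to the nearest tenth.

Numerator → 261
Base → 1487 + 127 + 261 + 317 + 126 + 1294 = 3612
REF1 = 261 / 3612 = 0.0723

7.2%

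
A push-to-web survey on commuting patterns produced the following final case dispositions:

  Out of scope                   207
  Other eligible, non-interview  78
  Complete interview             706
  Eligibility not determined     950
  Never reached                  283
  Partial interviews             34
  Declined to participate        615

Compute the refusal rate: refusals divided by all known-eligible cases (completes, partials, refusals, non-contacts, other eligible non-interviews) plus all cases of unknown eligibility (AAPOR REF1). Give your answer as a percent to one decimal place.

23.1%

Top → 615
Denom → 706 + 34 + 615 + 283 + 78 + 950 = 2666
REF1 = 615 / 2666 = 0.2307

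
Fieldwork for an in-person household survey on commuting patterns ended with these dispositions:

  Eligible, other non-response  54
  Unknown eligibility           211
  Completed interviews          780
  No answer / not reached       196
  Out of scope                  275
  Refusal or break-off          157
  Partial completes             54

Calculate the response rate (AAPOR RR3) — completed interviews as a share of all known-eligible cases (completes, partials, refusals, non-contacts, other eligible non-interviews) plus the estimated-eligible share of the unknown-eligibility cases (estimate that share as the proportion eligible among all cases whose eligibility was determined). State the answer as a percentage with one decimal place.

Numerator → 780
Eligible (known) → 780 + 54 + 157 + 196 + 54 = 1241
e = 1241 / (1241 + 275) = 1241 / 1516 = 0.8186
Estimated eligible among unknowns → 0.8186 × 211 = 172.72
Base → 1241 + 172.72 = 1413.72
RR3 = 780 / 1413.72 = 0.5517

55.2%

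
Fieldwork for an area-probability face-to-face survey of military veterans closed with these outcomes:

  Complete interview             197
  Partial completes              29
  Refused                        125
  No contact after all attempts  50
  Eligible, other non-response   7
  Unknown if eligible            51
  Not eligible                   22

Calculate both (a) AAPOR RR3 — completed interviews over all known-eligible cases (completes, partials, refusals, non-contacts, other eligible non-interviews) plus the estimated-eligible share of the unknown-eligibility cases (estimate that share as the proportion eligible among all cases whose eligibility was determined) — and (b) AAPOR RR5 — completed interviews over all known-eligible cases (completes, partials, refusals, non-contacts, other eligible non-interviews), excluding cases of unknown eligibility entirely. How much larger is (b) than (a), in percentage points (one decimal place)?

5.1

Top = 197
Known eligible = 197 + 29 + 125 + 50 + 7 = 408
e = 408 / (408 + 22) = 408 / 430 = 0.9488
e × U = 0.9488 × 51 = 48.39
Denominator = 408 + 48.39 = 456.39
RR3 = 197 / 456.39 = 0.4316
Denominator = 197 + 29 + 125 + 50 + 7 = 408
RR5 = 197 / 408 = 0.4828
Difference = 48.28 − 43.16 = 5.12 percentage points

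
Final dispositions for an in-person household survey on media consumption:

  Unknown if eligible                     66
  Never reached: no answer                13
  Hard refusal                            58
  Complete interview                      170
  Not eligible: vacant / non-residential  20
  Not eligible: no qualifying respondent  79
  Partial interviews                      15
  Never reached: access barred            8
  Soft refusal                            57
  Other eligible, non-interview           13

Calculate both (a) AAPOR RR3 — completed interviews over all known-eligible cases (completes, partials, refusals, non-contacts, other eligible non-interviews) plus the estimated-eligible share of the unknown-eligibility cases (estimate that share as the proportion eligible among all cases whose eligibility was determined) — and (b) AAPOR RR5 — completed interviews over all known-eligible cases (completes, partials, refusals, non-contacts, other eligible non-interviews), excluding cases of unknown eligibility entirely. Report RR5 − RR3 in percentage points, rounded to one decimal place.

6.7

Refusal or break-off = 58 + 57 = 115
Never reached = 13 + 8 = 21
Screened out, ineligible = 79 + 20 = 99
Num → 170
Eligible (known) → 170 + 15 + 115 + 21 + 13 = 334
e = 334 / (334 + 99) = 334 / 433 = 0.7714
e × U → 0.7714 × 66 = 50.91
Base → 334 + 50.91 = 384.91
RR3 = 170 / 384.91 = 0.4417
Base → 170 + 15 + 115 + 21 + 13 = 334
RR5 = 170 / 334 = 0.5090
Difference = 50.90 − 44.17 = 6.73 percentage points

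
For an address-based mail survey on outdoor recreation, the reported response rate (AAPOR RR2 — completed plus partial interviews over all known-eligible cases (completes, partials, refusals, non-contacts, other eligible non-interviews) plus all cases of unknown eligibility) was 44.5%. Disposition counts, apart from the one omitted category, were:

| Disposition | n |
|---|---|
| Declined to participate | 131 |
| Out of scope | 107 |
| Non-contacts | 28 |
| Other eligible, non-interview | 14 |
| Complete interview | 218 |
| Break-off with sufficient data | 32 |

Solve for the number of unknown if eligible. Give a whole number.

Num = 218 + 32 = 250
RR2 = 250 / D = 0.445
D = 250 / 0.445 = 561.8
Other denominator terms total 423
unknown if eligible = 561.8 − 423 ≈ 139

139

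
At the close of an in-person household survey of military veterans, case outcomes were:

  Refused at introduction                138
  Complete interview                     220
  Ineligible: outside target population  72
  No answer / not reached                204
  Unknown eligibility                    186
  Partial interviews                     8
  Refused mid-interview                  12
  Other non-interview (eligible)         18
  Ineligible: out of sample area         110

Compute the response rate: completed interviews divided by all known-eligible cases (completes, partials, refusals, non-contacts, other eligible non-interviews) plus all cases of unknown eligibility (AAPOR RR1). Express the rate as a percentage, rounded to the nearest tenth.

Declined to participate = 138 + 12 = 150
Not eligible = 72 + 110 = 182
Top → 220
Base → 220 + 8 + 150 + 204 + 18 + 186 = 786
RR1 = 220 / 786 = 0.2799

28.0%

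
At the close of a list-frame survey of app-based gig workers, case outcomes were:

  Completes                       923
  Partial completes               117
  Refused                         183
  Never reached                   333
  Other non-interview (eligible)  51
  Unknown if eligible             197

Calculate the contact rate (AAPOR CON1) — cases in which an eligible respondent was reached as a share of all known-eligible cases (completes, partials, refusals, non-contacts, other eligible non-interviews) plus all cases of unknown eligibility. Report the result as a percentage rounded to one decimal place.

Top = 923 + 117 + 183 + 51 = 1274
Base = 923 + 117 + 183 + 333 + 51 + 197 = 1804
CON1 = 1274 / 1804 = 0.7062

70.6%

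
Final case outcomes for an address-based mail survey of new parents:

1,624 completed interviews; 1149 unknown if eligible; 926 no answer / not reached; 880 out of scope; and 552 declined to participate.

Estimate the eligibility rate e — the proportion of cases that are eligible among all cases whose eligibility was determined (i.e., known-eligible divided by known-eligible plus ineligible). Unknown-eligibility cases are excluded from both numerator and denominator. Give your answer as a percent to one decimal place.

Determined eligible: 1624 + 552 + 926 = 3102
e = 3102 / (3102 + 880) = 3102 / 3982 = 0.7790

77.9%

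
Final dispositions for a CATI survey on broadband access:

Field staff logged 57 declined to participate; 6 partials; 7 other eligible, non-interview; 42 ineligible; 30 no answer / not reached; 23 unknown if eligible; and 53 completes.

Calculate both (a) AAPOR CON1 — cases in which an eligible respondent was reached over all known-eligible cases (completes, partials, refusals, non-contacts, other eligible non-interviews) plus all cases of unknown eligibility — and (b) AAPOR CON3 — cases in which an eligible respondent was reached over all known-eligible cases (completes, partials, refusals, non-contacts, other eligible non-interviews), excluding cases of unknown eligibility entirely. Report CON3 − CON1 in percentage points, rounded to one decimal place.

Numerator = 53 + 6 + 57 + 7 = 123
Denominator = 53 + 6 + 57 + 30 + 7 + 23 = 176
CON1 = 123 / 176 = 0.6989
Denominator = 53 + 6 + 57 + 30 + 7 = 153
CON3 = 123 / 153 = 0.8039
Difference = 80.39 − 69.89 = 10.50 percentage points

10.5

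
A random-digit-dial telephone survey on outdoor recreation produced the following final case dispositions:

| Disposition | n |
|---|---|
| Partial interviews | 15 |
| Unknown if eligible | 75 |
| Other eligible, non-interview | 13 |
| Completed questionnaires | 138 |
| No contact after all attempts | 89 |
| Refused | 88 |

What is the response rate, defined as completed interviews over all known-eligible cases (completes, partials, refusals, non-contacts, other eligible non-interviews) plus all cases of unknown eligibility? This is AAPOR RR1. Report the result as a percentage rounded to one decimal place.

Numerator → 138
Base → 138 + 15 + 88 + 89 + 13 + 75 = 418
RR1 = 138 / 418 = 0.3301

33.0%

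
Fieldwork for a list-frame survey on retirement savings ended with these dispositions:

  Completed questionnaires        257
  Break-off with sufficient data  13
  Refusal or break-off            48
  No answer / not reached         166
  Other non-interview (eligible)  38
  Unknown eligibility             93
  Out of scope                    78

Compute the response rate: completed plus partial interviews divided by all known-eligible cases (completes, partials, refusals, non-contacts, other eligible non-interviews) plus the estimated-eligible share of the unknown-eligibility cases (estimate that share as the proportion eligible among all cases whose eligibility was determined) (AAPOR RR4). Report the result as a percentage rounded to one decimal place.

44.8%

Numerator = 257 + 13 = 270
Determined eligible = 257 + 13 + 48 + 166 + 38 = 522
e = 522 / (522 + 78) = 522 / 600 = 0.8700
Eligible share of unknowns = 0.8700 × 93 = 80.91
Denom = 522 + 80.91 = 602.91
RR4 = 270 / 602.91 = 0.4478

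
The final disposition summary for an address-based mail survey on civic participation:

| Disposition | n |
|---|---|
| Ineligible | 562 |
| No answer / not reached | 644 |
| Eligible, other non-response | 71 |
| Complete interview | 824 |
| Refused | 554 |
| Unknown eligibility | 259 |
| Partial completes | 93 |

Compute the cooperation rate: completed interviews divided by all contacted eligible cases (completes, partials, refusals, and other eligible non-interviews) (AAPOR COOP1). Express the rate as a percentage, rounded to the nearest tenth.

53.4%

Numerator → 824
Denominator → 824 + 93 + 554 + 71 = 1542
COOP1 = 824 / 1542 = 0.5344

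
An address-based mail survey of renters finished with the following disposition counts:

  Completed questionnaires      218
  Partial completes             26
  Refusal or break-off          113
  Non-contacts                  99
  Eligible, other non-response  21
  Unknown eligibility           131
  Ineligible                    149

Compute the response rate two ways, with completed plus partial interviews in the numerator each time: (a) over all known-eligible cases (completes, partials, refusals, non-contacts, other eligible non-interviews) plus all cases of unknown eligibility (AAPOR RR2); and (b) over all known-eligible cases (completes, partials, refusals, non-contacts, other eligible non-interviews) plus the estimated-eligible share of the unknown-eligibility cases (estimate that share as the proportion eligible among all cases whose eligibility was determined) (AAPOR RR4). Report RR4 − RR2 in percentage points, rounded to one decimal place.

2.2

Numerator → 218 + 26 = 244
Base → 218 + 26 + 113 + 99 + 21 + 131 = 608
RR2 = 244 / 608 = 0.4013
Known eligible → 218 + 26 + 113 + 99 + 21 = 477
e = 477 / (477 + 149) = 477 / 626 = 0.7620
Estimated eligible among unknowns → 0.7620 × 131 = 99.82
Base → 477 + 99.82 = 576.82
RR4 = 244 / 576.82 = 0.4230
Difference = 42.30 − 40.13 = 2.17 percentage points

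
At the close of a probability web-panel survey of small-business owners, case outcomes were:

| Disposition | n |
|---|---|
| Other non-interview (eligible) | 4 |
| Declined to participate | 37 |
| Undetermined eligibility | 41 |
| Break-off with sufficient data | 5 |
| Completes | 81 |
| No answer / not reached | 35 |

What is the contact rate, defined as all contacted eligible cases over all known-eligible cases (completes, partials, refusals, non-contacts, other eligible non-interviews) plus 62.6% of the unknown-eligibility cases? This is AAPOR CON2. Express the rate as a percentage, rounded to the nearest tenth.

67.7%

Numerator: 81 + 5 + 37 + 4 = 127
Eligible (known): 81 + 5 + 37 + 35 + 4 = 162
Eligible share of unknowns: 0.6260 × 41 = 25.67
Denominator: 162 + 25.67 = 187.67
CON2 = 127 / 187.67 = 0.6767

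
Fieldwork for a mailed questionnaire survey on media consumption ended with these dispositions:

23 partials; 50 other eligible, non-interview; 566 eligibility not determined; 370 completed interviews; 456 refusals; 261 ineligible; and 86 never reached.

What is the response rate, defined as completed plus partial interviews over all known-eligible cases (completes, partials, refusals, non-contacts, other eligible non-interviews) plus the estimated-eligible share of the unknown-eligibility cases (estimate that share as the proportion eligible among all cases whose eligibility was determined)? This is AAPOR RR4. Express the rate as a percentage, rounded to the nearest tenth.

27.4%

Numerator = 370 + 23 = 393
Known eligible = 370 + 23 + 456 + 86 + 50 = 985
e = 985 / (985 + 261) = 985 / 1246 = 0.7905
Estimated eligible among unknowns = 0.7905 × 566 = 447.42
Base = 985 + 447.42 = 1432.42
RR4 = 393 / 1432.42 = 0.2744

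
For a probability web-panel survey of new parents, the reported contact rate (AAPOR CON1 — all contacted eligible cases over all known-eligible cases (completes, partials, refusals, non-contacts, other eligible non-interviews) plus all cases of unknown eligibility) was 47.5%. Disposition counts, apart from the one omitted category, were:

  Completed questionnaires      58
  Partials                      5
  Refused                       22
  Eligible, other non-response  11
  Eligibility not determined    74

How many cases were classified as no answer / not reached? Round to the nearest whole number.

32

Num = 58 + 5 + 22 + 11 = 96
CON1 = 96 / D = 0.475
D = 96 / 0.475 = 202.1
Remaining denominator categories sum to 170
no answer / not reached = 202.1 − 170 ≈ 32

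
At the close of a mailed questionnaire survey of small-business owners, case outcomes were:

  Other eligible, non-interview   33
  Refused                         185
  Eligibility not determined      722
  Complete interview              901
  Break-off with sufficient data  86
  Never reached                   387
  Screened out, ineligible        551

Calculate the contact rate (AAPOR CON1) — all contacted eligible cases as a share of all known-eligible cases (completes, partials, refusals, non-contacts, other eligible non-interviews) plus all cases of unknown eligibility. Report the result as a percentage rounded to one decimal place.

52.1%

Num: 901 + 86 + 185 + 33 = 1205
Denom: 901 + 86 + 185 + 387 + 33 + 722 = 2314
CON1 = 1205 / 2314 = 0.5207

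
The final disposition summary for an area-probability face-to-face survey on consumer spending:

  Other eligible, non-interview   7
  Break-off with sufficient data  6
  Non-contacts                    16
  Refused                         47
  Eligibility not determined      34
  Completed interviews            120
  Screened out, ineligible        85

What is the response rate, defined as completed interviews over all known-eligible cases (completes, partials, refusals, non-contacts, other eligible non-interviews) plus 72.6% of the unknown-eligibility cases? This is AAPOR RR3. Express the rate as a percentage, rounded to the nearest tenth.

54.4%

Num → 120
Determined eligible → 120 + 6 + 47 + 16 + 7 = 196
Estimated eligible among unknowns → 0.7260 × 34 = 24.68
Denom → 196 + 24.68 = 220.68
RR3 = 120 / 220.68 = 0.5438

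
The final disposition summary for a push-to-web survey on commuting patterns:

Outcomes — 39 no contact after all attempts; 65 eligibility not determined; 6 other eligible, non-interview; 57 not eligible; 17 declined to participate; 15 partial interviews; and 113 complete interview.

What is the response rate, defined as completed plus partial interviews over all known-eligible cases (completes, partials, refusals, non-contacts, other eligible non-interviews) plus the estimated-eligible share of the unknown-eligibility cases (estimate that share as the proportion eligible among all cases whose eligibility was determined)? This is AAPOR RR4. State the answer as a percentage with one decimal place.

53.3%

Num = 113 + 15 = 128
Determined eligible = 113 + 15 + 17 + 39 + 6 = 190
e = 190 / (190 + 57) = 190 / 247 = 0.7692
e × U = 0.7692 × 65 = 50.00
Base = 190 + 50.00 = 240.00
RR4 = 128 / 240.00 = 0.5333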